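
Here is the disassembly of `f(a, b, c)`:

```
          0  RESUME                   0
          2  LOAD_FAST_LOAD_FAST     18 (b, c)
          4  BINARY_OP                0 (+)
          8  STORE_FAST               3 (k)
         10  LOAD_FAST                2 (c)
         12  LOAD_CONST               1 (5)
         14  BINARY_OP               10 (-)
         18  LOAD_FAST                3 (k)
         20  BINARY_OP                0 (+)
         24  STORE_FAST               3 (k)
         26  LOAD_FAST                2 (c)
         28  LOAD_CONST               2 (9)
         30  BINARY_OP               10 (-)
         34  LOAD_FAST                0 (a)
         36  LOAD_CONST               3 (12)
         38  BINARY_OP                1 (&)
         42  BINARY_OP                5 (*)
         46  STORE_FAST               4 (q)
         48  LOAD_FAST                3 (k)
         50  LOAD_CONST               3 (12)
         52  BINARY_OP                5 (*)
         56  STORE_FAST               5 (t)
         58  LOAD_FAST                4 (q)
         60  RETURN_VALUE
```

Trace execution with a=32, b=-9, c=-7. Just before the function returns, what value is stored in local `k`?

-28

LOAD_FAST_LOAD_FAST b,c → push -9,-7. Stack: [-9, -7]
BINARY_OP + → -9 + -7 = -16. Stack: [-16]
STORE_FAST k → k=-16. Stack: []
LOAD_FAST c → push -7. Stack: [-7]
LOAD_CONST → push 5. Stack: [-7, 5]
BINARY_OP - → -7 - 5 = -12. Stack: [-12]
LOAD_FAST k → push -16. Stack: [-12, -16]
BINARY_OP + → -12 + -16 = -28. Stack: [-28]
STORE_FAST k → k=-28. Stack: []
LOAD_FAST c → push -7. Stack: [-7]
LOAD_CONST → push 9. Stack: [-7, 9]
BINARY_OP - → -7 - 9 = -16. Stack: [-16]
LOAD_FAST a → push 32. Stack: [-16, 32]
LOAD_CONST → push 12. Stack: [-16, 32, 12]
BINARY_OP & → 32 & 12 = 0. Stack: [-16, 0]
BINARY_OP * → -16 * 0 = 0. Stack: [0]
STORE_FAST q → q=0. Stack: []
LOAD_FAST k → push -28. Stack: [-28]
LOAD_CONST → push 12. Stack: [-28, 12]
BINARY_OP * → -28 * 12 = -336. Stack: [-336]
STORE_FAST t → t=-336. Stack: []
LOAD_FAST q → push 0. Stack: [0]
RETURN_VALUE → return 0.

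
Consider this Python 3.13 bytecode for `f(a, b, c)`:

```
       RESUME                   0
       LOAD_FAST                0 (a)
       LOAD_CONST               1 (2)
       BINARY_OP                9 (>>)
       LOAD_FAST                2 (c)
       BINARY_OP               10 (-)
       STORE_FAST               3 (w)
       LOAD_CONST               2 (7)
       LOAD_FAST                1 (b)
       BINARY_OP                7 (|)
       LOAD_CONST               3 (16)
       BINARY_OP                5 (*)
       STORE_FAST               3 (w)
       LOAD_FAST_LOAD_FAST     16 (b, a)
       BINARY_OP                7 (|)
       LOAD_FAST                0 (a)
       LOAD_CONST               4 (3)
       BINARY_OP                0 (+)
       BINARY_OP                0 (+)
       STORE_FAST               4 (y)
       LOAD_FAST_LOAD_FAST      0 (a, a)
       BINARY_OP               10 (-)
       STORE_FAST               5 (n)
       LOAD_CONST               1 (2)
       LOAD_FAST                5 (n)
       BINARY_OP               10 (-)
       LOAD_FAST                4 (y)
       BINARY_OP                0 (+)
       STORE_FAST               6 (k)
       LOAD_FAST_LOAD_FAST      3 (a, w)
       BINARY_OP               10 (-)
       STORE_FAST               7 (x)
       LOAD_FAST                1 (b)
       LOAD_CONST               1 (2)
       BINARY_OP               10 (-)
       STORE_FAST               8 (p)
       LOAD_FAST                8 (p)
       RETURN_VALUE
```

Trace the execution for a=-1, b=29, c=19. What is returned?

LOAD_FAST a → push -1. Stack: [-1]
LOAD_CONST → push 2. Stack: [-1, 2]
BINARY_OP >> → -1 >> 2 = -1. Stack: [-1]
LOAD_FAST c → push 19. Stack: [-1, 19]
BINARY_OP - → -1 - 19 = -20. Stack: [-20]
STORE_FAST w → w=-20. Stack: []
LOAD_CONST → push 7. Stack: [7]
LOAD_FAST b → push 29. Stack: [7, 29]
BINARY_OP | → 7 | 29 = 31. Stack: [31]
LOAD_CONST → push 16. Stack: [31, 16]
BINARY_OP * → 31 * 16 = 496. Stack: [496]
STORE_FAST w → w=496. Stack: []
LOAD_FAST_LOAD_FAST b,a → push 29,-1. Stack: [29, -1]
BINARY_OP | → 29 | -1 = -1. Stack: [-1]
LOAD_FAST a → push -1. Stack: [-1, -1]
LOAD_CONST → push 3. Stack: [-1, -1, 3]
BINARY_OP + → -1 + 3 = 2. Stack: [-1, 2]
BINARY_OP + → -1 + 2 = 1. Stack: [1]
STORE_FAST y → y=1. Stack: []
LOAD_FAST_LOAD_FAST a,a → push -1,-1. Stack: [-1, -1]
BINARY_OP - → -1 - -1 = 0. Stack: [0]
STORE_FAST n → n=0. Stack: []
LOAD_CONST → push 2. Stack: [2]
LOAD_FAST n → push 0. Stack: [2, 0]
BINARY_OP - → 2 - 0 = 2. Stack: [2]
LOAD_FAST y → push 1. Stack: [2, 1]
BINARY_OP + → 2 + 1 = 3. Stack: [3]
STORE_FAST k → k=3. Stack: []
LOAD_FAST_LOAD_FAST a,w → push -1,496. Stack: [-1, 496]
BINARY_OP - → -1 - 496 = -497. Stack: [-497]
STORE_FAST x → x=-497. Stack: []
LOAD_FAST b → push 29. Stack: [29]
LOAD_CONST → push 2. Stack: [29, 2]
BINARY_OP - → 29 - 2 = 27. Stack: [27]
STORE_FAST p → p=27. Stack: []
LOAD_FAST p → push 27. Stack: [27]
RETURN_VALUE → return 27.

27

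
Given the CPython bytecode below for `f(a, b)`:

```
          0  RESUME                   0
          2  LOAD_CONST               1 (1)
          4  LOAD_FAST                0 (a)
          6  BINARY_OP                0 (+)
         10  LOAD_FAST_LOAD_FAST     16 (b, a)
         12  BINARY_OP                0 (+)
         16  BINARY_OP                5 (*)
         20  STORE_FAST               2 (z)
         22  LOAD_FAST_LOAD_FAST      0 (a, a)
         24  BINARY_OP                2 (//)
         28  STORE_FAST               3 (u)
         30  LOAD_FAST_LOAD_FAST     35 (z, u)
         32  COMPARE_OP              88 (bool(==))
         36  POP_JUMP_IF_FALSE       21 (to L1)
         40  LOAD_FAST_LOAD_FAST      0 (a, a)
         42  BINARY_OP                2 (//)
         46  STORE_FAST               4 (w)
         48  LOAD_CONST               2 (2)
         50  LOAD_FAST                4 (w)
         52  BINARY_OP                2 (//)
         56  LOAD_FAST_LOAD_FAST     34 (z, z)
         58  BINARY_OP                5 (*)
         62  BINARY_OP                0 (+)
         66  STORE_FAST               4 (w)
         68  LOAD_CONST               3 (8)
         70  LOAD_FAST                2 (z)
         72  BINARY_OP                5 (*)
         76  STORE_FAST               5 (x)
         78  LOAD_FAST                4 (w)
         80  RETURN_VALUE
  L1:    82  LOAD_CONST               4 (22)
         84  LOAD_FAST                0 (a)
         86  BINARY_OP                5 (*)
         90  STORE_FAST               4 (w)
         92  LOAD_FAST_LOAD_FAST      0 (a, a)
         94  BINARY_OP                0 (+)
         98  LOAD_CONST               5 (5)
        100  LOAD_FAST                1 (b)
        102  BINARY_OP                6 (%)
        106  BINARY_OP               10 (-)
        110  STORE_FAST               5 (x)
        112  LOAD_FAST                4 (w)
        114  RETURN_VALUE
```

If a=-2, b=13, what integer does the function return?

-44

LOAD_CONST → push 1. Stack: [1]
LOAD_FAST a → push -2. Stack: [1, -2]
BINARY_OP + → 1 + -2 = -1. Stack: [-1]
LOAD_FAST_LOAD_FAST b,a → push 13,-2. Stack: [-1, 13, -2]
BINARY_OP + → 13 + -2 = 11. Stack: [-1, 11]
BINARY_OP * → -1 * 11 = -11. Stack: [-11]
STORE_FAST z → z=-11. Stack: []
LOAD_FAST_LOAD_FAST a,a → push -2,-2. Stack: [-2, -2]
BINARY_OP // → -2 // -2 = 1. Stack: [1]
STORE_FAST u → u=1. Stack: []
LOAD_FAST_LOAD_FAST z,u → push -11,1. Stack: [-11, 1]
COMPARE_OP bool(==) → -11 vs 1 = False. Stack: [False]
POP_JUMP_IF_FALSE → pop False; jump. Stack: []
LOAD_CONST → push 22. Stack: [22]
LOAD_FAST a → push -2. Stack: [22, -2]
BINARY_OP * → 22 * -2 = -44. Stack: [-44]
STORE_FAST w → w=-44. Stack: []
LOAD_FAST_LOAD_FAST a,a → push -2,-2. Stack: [-2, -2]
BINARY_OP + → -2 + -2 = -4. Stack: [-4]
LOAD_CONST → push 5. Stack: [-4, 5]
LOAD_FAST b → push 13. Stack: [-4, 5, 13]
BINARY_OP % → 5 % 13 = 5. Stack: [-4, 5]
BINARY_OP - → -4 - 5 = -9. Stack: [-9]
STORE_FAST x → x=-9. Stack: []
LOAD_FAST w → push -44. Stack: [-44]
RETURN_VALUE → return -44.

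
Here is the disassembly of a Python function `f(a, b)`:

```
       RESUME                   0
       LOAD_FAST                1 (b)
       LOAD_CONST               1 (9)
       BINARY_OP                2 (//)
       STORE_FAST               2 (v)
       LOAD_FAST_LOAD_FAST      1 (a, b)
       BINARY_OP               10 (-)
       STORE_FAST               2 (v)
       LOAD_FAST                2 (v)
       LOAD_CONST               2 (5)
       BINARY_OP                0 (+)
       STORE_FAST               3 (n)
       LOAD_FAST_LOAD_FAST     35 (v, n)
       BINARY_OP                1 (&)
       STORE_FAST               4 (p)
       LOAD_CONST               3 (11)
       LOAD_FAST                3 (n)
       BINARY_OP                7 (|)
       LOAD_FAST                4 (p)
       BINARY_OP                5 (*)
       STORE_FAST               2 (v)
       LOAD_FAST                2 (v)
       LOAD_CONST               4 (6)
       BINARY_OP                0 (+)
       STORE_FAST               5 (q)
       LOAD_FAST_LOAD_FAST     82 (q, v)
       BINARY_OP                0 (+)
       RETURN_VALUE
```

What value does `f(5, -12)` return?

998

LOAD_FAST b → push -12. Stack: [-12]
LOAD_CONST → push 9. Stack: [-12, 9]
BINARY_OP // → -12 // 9 = -2. Stack: [-2]
STORE_FAST v → v=-2. Stack: []
LOAD_FAST_LOAD_FAST a,b → push 5,-12. Stack: [5, -12]
BINARY_OP - → 5 - -12 = 17. Stack: [17]
STORE_FAST v → v=17. Stack: []
LOAD_FAST v → push 17. Stack: [17]
LOAD_CONST → push 5. Stack: [17, 5]
BINARY_OP + → 17 + 5 = 22. Stack: [22]
STORE_FAST n → n=22. Stack: []
LOAD_FAST_LOAD_FAST v,n → push 17,22. Stack: [17, 22]
BINARY_OP & → 17 & 22 = 16. Stack: [16]
STORE_FAST p → p=16. Stack: []
LOAD_CONST → push 11. Stack: [11]
LOAD_FAST n → push 22. Stack: [11, 22]
BINARY_OP | → 11 | 22 = 31. Stack: [31]
LOAD_FAST p → push 16. Stack: [31, 16]
BINARY_OP * → 31 * 16 = 496. Stack: [496]
STORE_FAST v → v=496. Stack: []
LOAD_FAST v → push 496. Stack: [496]
LOAD_CONST → push 6. Stack: [496, 6]
BINARY_OP + → 496 + 6 = 502. Stack: [502]
STORE_FAST q → q=502. Stack: []
LOAD_FAST_LOAD_FAST q,v → push 502,496. Stack: [502, 496]
BINARY_OP + → 502 + 496 = 998. Stack: [998]
RETURN_VALUE → return 998.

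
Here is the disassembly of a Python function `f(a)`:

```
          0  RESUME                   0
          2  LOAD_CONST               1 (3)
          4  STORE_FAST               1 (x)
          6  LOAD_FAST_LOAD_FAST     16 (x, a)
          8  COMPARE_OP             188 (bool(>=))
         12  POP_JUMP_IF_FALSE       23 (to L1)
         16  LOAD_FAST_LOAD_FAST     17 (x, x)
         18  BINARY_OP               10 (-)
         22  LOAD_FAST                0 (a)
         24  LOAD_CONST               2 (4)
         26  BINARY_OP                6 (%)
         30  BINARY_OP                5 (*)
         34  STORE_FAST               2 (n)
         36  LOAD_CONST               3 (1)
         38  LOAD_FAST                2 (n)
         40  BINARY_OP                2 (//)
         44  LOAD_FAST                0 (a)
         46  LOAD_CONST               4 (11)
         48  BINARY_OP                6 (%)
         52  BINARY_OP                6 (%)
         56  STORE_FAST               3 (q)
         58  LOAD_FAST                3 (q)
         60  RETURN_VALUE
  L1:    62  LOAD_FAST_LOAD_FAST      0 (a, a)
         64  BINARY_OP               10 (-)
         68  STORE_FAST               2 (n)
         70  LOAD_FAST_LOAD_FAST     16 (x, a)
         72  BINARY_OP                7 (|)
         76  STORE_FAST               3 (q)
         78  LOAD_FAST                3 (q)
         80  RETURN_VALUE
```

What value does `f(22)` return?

LOAD_CONST → push 3. Stack: [3]
STORE_FAST x → x=3. Stack: []
LOAD_FAST_LOAD_FAST x,a → push 3,22. Stack: [3, 22]
COMPARE_OP bool(>=) → 3 vs 22 = False. Stack: [False]
POP_JUMP_IF_FALSE → pop False; jump. Stack: []
LOAD_FAST_LOAD_FAST a,a → push 22,22. Stack: [22, 22]
BINARY_OP - → 22 - 22 = 0. Stack: [0]
STORE_FAST n → n=0. Stack: []
LOAD_FAST_LOAD_FAST x,a → push 3,22. Stack: [3, 22]
BINARY_OP | → 3 | 22 = 23. Stack: [23]
STORE_FAST q → q=23. Stack: []
LOAD_FAST q → push 23. Stack: [23]
RETURN_VALUE → return 23.

23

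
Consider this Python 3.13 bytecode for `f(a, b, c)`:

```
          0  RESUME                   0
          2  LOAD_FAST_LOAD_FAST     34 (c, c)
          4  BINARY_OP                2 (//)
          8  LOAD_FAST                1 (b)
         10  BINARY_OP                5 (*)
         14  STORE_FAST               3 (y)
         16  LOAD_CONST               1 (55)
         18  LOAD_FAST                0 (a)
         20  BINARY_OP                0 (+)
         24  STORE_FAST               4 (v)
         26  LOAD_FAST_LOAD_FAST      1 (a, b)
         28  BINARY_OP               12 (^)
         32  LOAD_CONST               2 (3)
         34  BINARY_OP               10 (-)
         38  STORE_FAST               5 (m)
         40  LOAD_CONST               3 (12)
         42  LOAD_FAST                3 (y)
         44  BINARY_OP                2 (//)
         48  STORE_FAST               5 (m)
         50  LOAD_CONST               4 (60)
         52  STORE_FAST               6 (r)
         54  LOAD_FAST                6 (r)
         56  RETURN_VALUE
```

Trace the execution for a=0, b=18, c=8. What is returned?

LOAD_FAST_LOAD_FAST c,c → push 8,8. Stack: [8, 8]
BINARY_OP // → 8 // 8 = 1. Stack: [1]
LOAD_FAST b → push 18. Stack: [1, 18]
BINARY_OP * → 1 * 18 = 18. Stack: [18]
STORE_FAST y → y=18. Stack: []
LOAD_CONST → push 55. Stack: [55]
LOAD_FAST a → push 0. Stack: [55, 0]
BINARY_OP + → 55 + 0 = 55. Stack: [55]
STORE_FAST v → v=55. Stack: []
LOAD_FAST_LOAD_FAST a,b → push 0,18. Stack: [0, 18]
BINARY_OP ^ → 0 ^ 18 = 18. Stack: [18]
LOAD_CONST → push 3. Stack: [18, 3]
BINARY_OP - → 18 - 3 = 15. Stack: [15]
STORE_FAST m → m=15. Stack: []
LOAD_CONST → push 12. Stack: [12]
LOAD_FAST y → push 18. Stack: [12, 18]
BINARY_OP // → 12 // 18 = 0. Stack: [0]
STORE_FAST m → m=0. Stack: []
LOAD_CONST → push 60. Stack: [60]
STORE_FAST r → r=60. Stack: []
LOAD_FAST r → push 60. Stack: [60]
RETURN_VALUE → return 60.

60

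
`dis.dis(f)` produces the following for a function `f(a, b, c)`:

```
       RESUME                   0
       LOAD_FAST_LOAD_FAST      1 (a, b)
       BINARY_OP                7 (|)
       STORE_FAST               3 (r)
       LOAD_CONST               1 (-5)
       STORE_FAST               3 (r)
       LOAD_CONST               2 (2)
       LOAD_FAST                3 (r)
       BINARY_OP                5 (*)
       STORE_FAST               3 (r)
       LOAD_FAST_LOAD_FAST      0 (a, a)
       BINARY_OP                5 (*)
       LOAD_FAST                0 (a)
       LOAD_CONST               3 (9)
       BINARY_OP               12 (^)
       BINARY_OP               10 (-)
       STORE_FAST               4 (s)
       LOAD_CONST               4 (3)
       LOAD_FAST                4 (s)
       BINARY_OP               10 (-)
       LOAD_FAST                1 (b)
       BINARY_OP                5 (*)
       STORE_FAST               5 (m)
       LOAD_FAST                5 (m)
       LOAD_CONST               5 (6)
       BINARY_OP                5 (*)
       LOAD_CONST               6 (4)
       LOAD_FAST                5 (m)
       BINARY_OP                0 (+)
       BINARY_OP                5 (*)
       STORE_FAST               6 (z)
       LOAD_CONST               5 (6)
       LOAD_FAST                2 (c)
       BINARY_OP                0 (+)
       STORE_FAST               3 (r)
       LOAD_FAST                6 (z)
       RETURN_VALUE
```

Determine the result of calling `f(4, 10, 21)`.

LOAD_FAST_LOAD_FAST a,b → push 4,10. Stack: [4, 10]
BINARY_OP | → 4 | 10 = 14. Stack: [14]
STORE_FAST r → r=14. Stack: []
LOAD_CONST → push -5. Stack: [-5]
STORE_FAST r → r=-5. Stack: []
LOAD_CONST → push 2. Stack: [2]
LOAD_FAST r → push -5. Stack: [2, -5]
BINARY_OP * → 2 * -5 = -10. Stack: [-10]
STORE_FAST r → r=-10. Stack: []
LOAD_FAST_LOAD_FAST a,a → push 4,4. Stack: [4, 4]
BINARY_OP * → 4 * 4 = 16. Stack: [16]
LOAD_FAST a → push 4. Stack: [16, 4]
LOAD_CONST → push 9. Stack: [16, 4, 9]
BINARY_OP ^ → 4 ^ 9 = 13. Stack: [16, 13]
BINARY_OP - → 16 - 13 = 3. Stack: [3]
STORE_FAST s → s=3. Stack: []
LOAD_CONST → push 3. Stack: [3]
LOAD_FAST s → push 3. Stack: [3, 3]
BINARY_OP - → 3 - 3 = 0. Stack: [0]
LOAD_FAST b → push 10. Stack: [0, 10]
BINARY_OP * → 0 * 10 = 0. Stack: [0]
STORE_FAST m → m=0. Stack: []
LOAD_FAST m → push 0. Stack: [0]
LOAD_CONST → push 6. Stack: [0, 6]
BINARY_OP * → 0 * 6 = 0. Stack: [0]
LOAD_CONST → push 4. Stack: [0, 4]
LOAD_FAST m → push 0. Stack: [0, 4, 0]
BINARY_OP + → 4 + 0 = 4. Stack: [0, 4]
BINARY_OP * → 0 * 4 = 0. Stack: [0]
STORE_FAST z → z=0. Stack: []
LOAD_CONST → push 6. Stack: [6]
LOAD_FAST c → push 21. Stack: [6, 21]
BINARY_OP + → 6 + 21 = 27. Stack: [27]
STORE_FAST r → r=27. Stack: []
LOAD_FAST z → push 0. Stack: [0]
RETURN_VALUE → return 0.

0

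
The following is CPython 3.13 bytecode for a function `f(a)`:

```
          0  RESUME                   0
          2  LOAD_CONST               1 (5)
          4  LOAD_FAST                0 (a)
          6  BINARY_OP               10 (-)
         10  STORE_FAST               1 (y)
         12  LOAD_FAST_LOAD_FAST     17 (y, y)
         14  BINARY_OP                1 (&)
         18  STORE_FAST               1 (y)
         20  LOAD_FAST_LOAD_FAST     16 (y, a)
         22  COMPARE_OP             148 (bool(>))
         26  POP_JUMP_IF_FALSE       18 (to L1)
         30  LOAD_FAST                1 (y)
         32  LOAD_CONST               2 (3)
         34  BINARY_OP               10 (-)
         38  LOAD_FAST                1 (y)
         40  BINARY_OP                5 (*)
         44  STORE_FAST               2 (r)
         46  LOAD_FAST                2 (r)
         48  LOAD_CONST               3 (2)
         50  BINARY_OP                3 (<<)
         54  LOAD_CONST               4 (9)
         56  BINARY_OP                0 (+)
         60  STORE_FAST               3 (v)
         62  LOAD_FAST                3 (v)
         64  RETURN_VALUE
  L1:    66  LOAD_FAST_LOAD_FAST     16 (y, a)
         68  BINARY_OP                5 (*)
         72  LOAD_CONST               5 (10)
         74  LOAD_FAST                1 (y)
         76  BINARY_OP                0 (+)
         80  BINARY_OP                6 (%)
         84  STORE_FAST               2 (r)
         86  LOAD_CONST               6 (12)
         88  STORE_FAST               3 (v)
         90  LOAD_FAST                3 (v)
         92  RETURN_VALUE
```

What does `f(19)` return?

12

LOAD_CONST → push 5. Stack: [5]
LOAD_FAST a → push 19. Stack: [5, 19]
BINARY_OP - → 5 - 19 = -14. Stack: [-14]
STORE_FAST y → y=-14. Stack: []
LOAD_FAST_LOAD_FAST y,y → push -14,-14. Stack: [-14, -14]
BINARY_OP & → -14 & -14 = -14. Stack: [-14]
STORE_FAST y → y=-14. Stack: []
LOAD_FAST_LOAD_FAST y,a → push -14,19. Stack: [-14, 19]
COMPARE_OP bool(>) → -14 vs 19 = False. Stack: [False]
POP_JUMP_IF_FALSE → pop False; jump. Stack: []
LOAD_FAST_LOAD_FAST y,a → push -14,19. Stack: [-14, 19]
BINARY_OP * → -14 * 19 = -266. Stack: [-266]
LOAD_CONST → push 10. Stack: [-266, 10]
LOAD_FAST y → push -14. Stack: [-266, 10, -14]
BINARY_OP + → 10 + -14 = -4. Stack: [-266, -4]
BINARY_OP % → -266 % -4 = -2. Stack: [-2]
STORE_FAST r → r=-2. Stack: []
LOAD_CONST → push 12. Stack: [12]
STORE_FAST v → v=12. Stack: []
LOAD_FAST v → push 12. Stack: [12]
RETURN_VALUE → return 12.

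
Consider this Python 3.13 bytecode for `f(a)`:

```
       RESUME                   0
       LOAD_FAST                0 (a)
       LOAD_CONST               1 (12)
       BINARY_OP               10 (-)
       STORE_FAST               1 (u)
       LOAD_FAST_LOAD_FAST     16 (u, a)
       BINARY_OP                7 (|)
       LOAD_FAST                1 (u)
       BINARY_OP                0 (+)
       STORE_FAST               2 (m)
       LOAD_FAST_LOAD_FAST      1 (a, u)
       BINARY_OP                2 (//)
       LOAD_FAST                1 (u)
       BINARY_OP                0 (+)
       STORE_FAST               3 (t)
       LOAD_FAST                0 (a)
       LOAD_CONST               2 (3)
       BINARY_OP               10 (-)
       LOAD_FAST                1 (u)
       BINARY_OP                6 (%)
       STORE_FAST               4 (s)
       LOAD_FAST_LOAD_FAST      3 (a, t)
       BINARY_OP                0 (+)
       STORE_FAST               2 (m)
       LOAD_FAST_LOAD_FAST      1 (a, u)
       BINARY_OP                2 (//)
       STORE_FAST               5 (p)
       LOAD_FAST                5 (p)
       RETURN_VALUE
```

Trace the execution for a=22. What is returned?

LOAD_FAST a → push 22. Stack: [22]
LOAD_CONST → push 12. Stack: [22, 12]
BINARY_OP - → 22 - 12 = 10. Stack: [10]
STORE_FAST u → u=10. Stack: []
LOAD_FAST_LOAD_FAST u,a → push 10,22. Stack: [10, 22]
BINARY_OP | → 10 | 22 = 30. Stack: [30]
LOAD_FAST u → push 10. Stack: [30, 10]
BINARY_OP + → 30 + 10 = 40. Stack: [40]
STORE_FAST m → m=40. Stack: []
LOAD_FAST_LOAD_FAST a,u → push 22,10. Stack: [22, 10]
BINARY_OP // → 22 // 10 = 2. Stack: [2]
LOAD_FAST u → push 10. Stack: [2, 10]
BINARY_OP + → 2 + 10 = 12. Stack: [12]
STORE_FAST t → t=12. Stack: []
LOAD_FAST a → push 22. Stack: [22]
LOAD_CONST → push 3. Stack: [22, 3]
BINARY_OP - → 22 - 3 = 19. Stack: [19]
LOAD_FAST u → push 10. Stack: [19, 10]
BINARY_OP % → 19 % 10 = 9. Stack: [9]
STORE_FAST s → s=9. Stack: []
LOAD_FAST_LOAD_FAST a,t → push 22,12. Stack: [22, 12]
BINARY_OP + → 22 + 12 = 34. Stack: [34]
STORE_FAST m → m=34. Stack: []
LOAD_FAST_LOAD_FAST a,u → push 22,10. Stack: [22, 10]
BINARY_OP // → 22 // 10 = 2. Stack: [2]
STORE_FAST p → p=2. Stack: []
LOAD_FAST p → push 2. Stack: [2]
RETURN_VALUE → return 2.

2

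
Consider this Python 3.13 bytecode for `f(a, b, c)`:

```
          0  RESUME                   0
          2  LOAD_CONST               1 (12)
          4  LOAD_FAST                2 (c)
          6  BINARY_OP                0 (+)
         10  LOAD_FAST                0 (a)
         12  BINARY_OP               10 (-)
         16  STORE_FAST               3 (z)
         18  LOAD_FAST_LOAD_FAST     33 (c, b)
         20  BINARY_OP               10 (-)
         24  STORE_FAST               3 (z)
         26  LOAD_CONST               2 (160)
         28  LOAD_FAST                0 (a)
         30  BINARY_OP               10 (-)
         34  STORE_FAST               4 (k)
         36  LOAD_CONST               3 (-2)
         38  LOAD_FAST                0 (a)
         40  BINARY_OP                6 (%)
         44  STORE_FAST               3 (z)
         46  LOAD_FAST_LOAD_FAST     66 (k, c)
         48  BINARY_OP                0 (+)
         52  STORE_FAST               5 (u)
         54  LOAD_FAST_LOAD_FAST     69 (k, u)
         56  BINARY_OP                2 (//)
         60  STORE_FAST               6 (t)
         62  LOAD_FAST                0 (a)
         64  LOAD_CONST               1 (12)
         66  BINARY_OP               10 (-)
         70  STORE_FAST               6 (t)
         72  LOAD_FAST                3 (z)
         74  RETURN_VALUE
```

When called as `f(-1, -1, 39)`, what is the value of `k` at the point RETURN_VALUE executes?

161

LOAD_CONST → push 12. Stack: [12]
LOAD_FAST c → push 39. Stack: [12, 39]
BINARY_OP + → 12 + 39 = 51. Stack: [51]
LOAD_FAST a → push -1. Stack: [51, -1]
BINARY_OP - → 51 - -1 = 52. Stack: [52]
STORE_FAST z → z=52. Stack: []
LOAD_FAST_LOAD_FAST c,b → push 39,-1. Stack: [39, -1]
BINARY_OP - → 39 - -1 = 40. Stack: [40]
STORE_FAST z → z=40. Stack: []
LOAD_CONST → push 160. Stack: [160]
LOAD_FAST a → push -1. Stack: [160, -1]
BINARY_OP - → 160 - -1 = 161. Stack: [161]
STORE_FAST k → k=161. Stack: []
LOAD_CONST → push -2. Stack: [-2]
LOAD_FAST a → push -1. Stack: [-2, -1]
BINARY_OP % → -2 % -1 = 0. Stack: [0]
STORE_FAST z → z=0. Stack: []
LOAD_FAST_LOAD_FAST k,c → push 161,39. Stack: [161, 39]
BINARY_OP + → 161 + 39 = 200. Stack: [200]
STORE_FAST u → u=200. Stack: []
LOAD_FAST_LOAD_FAST k,u → push 161,200. Stack: [161, 200]
BINARY_OP // → 161 // 200 = 0. Stack: [0]
STORE_FAST t → t=0. Stack: []
LOAD_FAST a → push -1. Stack: [-1]
LOAD_CONST → push 12. Stack: [-1, 12]
BINARY_OP - → -1 - 12 = -13. Stack: [-13]
STORE_FAST t → t=-13. Stack: []
LOAD_FAST z → push 0. Stack: [0]
RETURN_VALUE → return 0.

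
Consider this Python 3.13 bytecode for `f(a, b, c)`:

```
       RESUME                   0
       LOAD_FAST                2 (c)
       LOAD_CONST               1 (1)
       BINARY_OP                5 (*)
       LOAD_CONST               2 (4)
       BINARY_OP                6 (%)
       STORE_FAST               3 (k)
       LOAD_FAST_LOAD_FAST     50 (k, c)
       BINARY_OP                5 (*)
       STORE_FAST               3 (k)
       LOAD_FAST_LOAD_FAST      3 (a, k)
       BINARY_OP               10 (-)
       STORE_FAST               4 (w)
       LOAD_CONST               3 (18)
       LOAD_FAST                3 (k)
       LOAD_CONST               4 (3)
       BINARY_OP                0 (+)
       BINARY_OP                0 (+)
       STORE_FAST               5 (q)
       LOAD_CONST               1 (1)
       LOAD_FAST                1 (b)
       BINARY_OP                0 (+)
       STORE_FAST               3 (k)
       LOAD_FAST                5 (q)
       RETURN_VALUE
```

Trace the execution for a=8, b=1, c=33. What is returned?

54

LOAD_FAST c → push 33. Stack: [33]
LOAD_CONST → push 1. Stack: [33, 1]
BINARY_OP * → 33 * 1 = 33. Stack: [33]
LOAD_CONST → push 4. Stack: [33, 4]
BINARY_OP % → 33 % 4 = 1. Stack: [1]
STORE_FAST k → k=1. Stack: []
LOAD_FAST_LOAD_FAST k,c → push 1,33. Stack: [1, 33]
BINARY_OP * → 1 * 33 = 33. Stack: [33]
STORE_FAST k → k=33. Stack: []
LOAD_FAST_LOAD_FAST a,k → push 8,33. Stack: [8, 33]
BINARY_OP - → 8 - 33 = -25. Stack: [-25]
STORE_FAST w → w=-25. Stack: []
LOAD_CONST → push 18. Stack: [18]
LOAD_FAST k → push 33. Stack: [18, 33]
LOAD_CONST → push 3. Stack: [18, 33, 3]
BINARY_OP + → 33 + 3 = 36. Stack: [18, 36]
BINARY_OP + → 18 + 36 = 54. Stack: [54]
STORE_FAST q → q=54. Stack: []
LOAD_CONST → push 1. Stack: [1]
LOAD_FAST b → push 1. Stack: [1, 1]
BINARY_OP + → 1 + 1 = 2. Stack: [2]
STORE_FAST k → k=2. Stack: []
LOAD_FAST q → push 54. Stack: [54]
RETURN_VALUE → return 54.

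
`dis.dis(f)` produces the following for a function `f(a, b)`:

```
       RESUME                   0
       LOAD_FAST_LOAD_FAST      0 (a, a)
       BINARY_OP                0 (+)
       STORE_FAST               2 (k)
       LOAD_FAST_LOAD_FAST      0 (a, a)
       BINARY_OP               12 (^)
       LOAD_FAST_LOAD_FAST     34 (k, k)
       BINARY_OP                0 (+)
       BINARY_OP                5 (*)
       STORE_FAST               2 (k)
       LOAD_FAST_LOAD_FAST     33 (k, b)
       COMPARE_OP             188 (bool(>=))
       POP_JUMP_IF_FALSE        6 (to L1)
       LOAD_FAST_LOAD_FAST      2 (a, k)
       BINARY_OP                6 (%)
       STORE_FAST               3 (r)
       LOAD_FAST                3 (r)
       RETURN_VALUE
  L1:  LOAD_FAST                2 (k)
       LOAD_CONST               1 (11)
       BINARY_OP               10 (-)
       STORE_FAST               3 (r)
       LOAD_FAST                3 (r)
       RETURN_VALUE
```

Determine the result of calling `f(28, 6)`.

-11

LOAD_FAST_LOAD_FAST a,a → push 28,28. Stack: [28, 28]
BINARY_OP + → 28 + 28 = 56. Stack: [56]
STORE_FAST k → k=56. Stack: []
LOAD_FAST_LOAD_FAST a,a → push 28,28. Stack: [28, 28]
BINARY_OP ^ → 28 ^ 28 = 0. Stack: [0]
LOAD_FAST_LOAD_FAST k,k → push 56,56. Stack: [0, 56, 56]
BINARY_OP + → 56 + 56 = 112. Stack: [0, 112]
BINARY_OP * → 0 * 112 = 0. Stack: [0]
STORE_FAST k → k=0. Stack: []
LOAD_FAST_LOAD_FAST k,b → push 0,6. Stack: [0, 6]
COMPARE_OP bool(>=) → 0 vs 6 = False. Stack: [False]
POP_JUMP_IF_FALSE → pop False; jump. Stack: []
LOAD_FAST k → push 0. Stack: [0]
LOAD_CONST → push 11. Stack: [0, 11]
BINARY_OP - → 0 - 11 = -11. Stack: [-11]
STORE_FAST r → r=-11. Stack: []
LOAD_FAST r → push -11. Stack: [-11]
RETURN_VALUE → return -11.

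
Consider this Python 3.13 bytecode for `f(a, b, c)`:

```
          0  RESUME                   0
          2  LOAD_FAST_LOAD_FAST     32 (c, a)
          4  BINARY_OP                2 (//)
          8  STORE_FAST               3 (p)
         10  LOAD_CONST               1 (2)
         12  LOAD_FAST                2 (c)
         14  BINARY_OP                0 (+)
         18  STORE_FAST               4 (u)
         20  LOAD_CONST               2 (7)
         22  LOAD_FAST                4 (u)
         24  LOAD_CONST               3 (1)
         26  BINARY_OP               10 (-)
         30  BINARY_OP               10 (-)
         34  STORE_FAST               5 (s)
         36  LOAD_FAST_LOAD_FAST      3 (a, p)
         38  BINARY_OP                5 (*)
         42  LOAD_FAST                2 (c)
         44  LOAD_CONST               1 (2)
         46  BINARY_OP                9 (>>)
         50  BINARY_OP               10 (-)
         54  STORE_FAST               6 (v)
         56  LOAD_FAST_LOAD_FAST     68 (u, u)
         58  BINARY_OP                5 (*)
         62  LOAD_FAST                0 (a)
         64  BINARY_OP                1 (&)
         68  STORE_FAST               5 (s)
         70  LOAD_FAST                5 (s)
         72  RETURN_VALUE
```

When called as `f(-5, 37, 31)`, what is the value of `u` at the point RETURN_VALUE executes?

33

LOAD_FAST_LOAD_FAST c,a → push 31,-5. Stack: [31, -5]
BINARY_OP // → 31 // -5 = -7. Stack: [-7]
STORE_FAST p → p=-7. Stack: []
LOAD_CONST → push 2. Stack: [2]
LOAD_FAST c → push 31. Stack: [2, 31]
BINARY_OP + → 2 + 31 = 33. Stack: [33]
STORE_FAST u → u=33. Stack: []
LOAD_CONST → push 7. Stack: [7]
LOAD_FAST u → push 33. Stack: [7, 33]
LOAD_CONST → push 1. Stack: [7, 33, 1]
BINARY_OP - → 33 - 1 = 32. Stack: [7, 32]
BINARY_OP - → 7 - 32 = -25. Stack: [-25]
STORE_FAST s → s=-25. Stack: []
LOAD_FAST_LOAD_FAST a,p → push -5,-7. Stack: [-5, -7]
BINARY_OP * → -5 * -7 = 35. Stack: [35]
LOAD_FAST c → push 31. Stack: [35, 31]
LOAD_CONST → push 2. Stack: [35, 31, 2]
BINARY_OP >> → 31 >> 2 = 7. Stack: [35, 7]
BINARY_OP - → 35 - 7 = 28. Stack: [28]
STORE_FAST v → v=28. Stack: []
LOAD_FAST_LOAD_FAST u,u → push 33,33. Stack: [33, 33]
BINARY_OP * → 33 * 33 = 1089. Stack: [1089]
LOAD_FAST a → push -5. Stack: [1089, -5]
BINARY_OP & → 1089 & -5 = 1089. Stack: [1089]
STORE_FAST s → s=1089. Stack: []
LOAD_FAST s → push 1089. Stack: [1089]
RETURN_VALUE → return 1089.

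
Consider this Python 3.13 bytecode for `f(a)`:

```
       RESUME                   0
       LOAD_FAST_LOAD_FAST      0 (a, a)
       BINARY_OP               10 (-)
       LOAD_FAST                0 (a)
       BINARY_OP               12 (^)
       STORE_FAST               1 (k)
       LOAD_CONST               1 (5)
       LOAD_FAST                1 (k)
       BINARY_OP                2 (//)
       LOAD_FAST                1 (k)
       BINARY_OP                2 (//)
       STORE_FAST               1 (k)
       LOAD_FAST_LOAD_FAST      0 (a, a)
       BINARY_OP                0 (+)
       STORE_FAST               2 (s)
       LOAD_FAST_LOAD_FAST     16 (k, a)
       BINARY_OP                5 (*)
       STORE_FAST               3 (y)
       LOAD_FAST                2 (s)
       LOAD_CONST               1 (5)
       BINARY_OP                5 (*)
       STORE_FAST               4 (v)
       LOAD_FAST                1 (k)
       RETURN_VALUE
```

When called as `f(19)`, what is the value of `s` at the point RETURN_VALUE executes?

38

LOAD_FAST_LOAD_FAST a,a → push 19,19. Stack: [19, 19]
BINARY_OP - → 19 - 19 = 0. Stack: [0]
LOAD_FAST a → push 19. Stack: [0, 19]
BINARY_OP ^ → 0 ^ 19 = 19. Stack: [19]
STORE_FAST k → k=19. Stack: []
LOAD_CONST → push 5. Stack: [5]
LOAD_FAST k → push 19. Stack: [5, 19]
BINARY_OP // → 5 // 19 = 0. Stack: [0]
LOAD_FAST k → push 19. Stack: [0, 19]
BINARY_OP // → 0 // 19 = 0. Stack: [0]
STORE_FAST k → k=0. Stack: []
LOAD_FAST_LOAD_FAST a,a → push 19,19. Stack: [19, 19]
BINARY_OP + → 19 + 19 = 38. Stack: [38]
STORE_FAST s → s=38. Stack: []
LOAD_FAST_LOAD_FAST k,a → push 0,19. Stack: [0, 19]
BINARY_OP * → 0 * 19 = 0. Stack: [0]
STORE_FAST y → y=0. Stack: []
LOAD_FAST s → push 38. Stack: [38]
LOAD_CONST → push 5. Stack: [38, 5]
BINARY_OP * → 38 * 5 = 190. Stack: [190]
STORE_FAST v → v=190. Stack: []
LOAD_FAST k → push 0. Stack: [0]
RETURN_VALUE → return 0.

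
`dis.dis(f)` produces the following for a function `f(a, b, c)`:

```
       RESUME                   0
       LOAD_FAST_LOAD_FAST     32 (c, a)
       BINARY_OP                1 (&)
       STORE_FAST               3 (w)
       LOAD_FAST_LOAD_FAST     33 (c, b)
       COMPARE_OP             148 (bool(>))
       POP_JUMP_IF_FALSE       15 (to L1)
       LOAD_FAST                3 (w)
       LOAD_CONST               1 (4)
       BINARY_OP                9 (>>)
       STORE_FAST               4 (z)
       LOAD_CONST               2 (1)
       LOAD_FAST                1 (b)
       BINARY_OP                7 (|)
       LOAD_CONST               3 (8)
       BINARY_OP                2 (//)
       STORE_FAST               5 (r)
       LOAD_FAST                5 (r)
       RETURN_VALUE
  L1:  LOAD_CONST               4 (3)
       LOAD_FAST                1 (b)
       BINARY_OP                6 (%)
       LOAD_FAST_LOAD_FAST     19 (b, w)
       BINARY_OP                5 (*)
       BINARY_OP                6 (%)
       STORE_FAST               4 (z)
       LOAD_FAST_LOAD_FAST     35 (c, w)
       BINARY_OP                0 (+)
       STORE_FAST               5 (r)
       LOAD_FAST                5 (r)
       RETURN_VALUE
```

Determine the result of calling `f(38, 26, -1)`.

LOAD_FAST_LOAD_FAST c,a → push -1,38. Stack: [-1, 38]
BINARY_OP & → -1 & 38 = 38. Stack: [38]
STORE_FAST w → w=38. Stack: []
LOAD_FAST_LOAD_FAST c,b → push -1,26. Stack: [-1, 26]
COMPARE_OP bool(>) → -1 vs 26 = False. Stack: [False]
POP_JUMP_IF_FALSE → pop False; jump. Stack: []
LOAD_CONST → push 3. Stack: [3]
LOAD_FAST b → push 26. Stack: [3, 26]
BINARY_OP % → 3 % 26 = 3. Stack: [3]
LOAD_FAST_LOAD_FAST b,w → push 26,38. Stack: [3, 26, 38]
BINARY_OP * → 26 * 38 = 988. Stack: [3, 988]
BINARY_OP % → 3 % 988 = 3. Stack: [3]
STORE_FAST z → z=3. Stack: []
LOAD_FAST_LOAD_FAST c,w → push -1,38. Stack: [-1, 38]
BINARY_OP + → -1 + 38 = 37. Stack: [37]
STORE_FAST r → r=37. Stack: []
LOAD_FAST r → push 37. Stack: [37]
RETURN_VALUE → return 37.

37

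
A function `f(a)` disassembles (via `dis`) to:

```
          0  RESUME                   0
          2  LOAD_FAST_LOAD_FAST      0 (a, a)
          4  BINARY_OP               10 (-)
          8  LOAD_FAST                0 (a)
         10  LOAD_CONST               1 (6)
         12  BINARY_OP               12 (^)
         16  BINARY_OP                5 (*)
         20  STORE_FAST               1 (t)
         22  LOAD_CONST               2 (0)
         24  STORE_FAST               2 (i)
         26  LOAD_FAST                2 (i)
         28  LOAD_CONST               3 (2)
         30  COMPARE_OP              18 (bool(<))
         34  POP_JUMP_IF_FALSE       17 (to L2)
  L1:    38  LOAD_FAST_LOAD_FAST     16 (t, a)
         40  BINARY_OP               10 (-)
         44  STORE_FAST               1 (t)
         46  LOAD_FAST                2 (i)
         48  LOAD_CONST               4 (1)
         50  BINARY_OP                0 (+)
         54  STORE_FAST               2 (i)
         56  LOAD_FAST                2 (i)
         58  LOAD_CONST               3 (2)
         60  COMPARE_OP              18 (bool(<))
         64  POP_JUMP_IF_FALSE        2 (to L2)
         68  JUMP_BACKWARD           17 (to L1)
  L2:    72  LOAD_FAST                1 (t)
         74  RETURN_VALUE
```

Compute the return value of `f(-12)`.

LOAD_FAST_LOAD_FAST a,a → push -12,-12. Stack: [-12, -12]
BINARY_OP - → -12 - -12 = 0. Stack: [0]
LOAD_FAST a → push -12. Stack: [0, -12]
LOAD_CONST → push 6. Stack: [0, -12, 6]
BINARY_OP ^ → -12 ^ 6 = -14. Stack: [0, -14]
BINARY_OP * → 0 * -14 = 0. Stack: [0]
STORE_FAST t → t=0. Stack: []
LOAD_CONST → push 0. Stack: [0]
STORE_FAST i → i=0. Stack: []
LOAD_FAST i → push 0. Stack: [0]
LOAD_CONST → push 2. Stack: [0, 2]
COMPARE_OP bool(<) → 0 vs 2 = True. Stack: [True]
POP_JUMP_IF_FALSE → pop True; no jump. Stack: []
LOAD_FAST_LOAD_FAST t,a → push 0,-12. Stack: [0, -12]
BINARY_OP - → 0 - -12 = 12. Stack: [12]
STORE_FAST t → t=12. Stack: []
LOAD_FAST i → push 0. Stack: [0]
LOAD_CONST → push 1. Stack: [0, 1]
BINARY_OP + → 0 + 1 = 1. Stack: [1]
STORE_FAST i → i=1. Stack: []
LOAD_FAST i → push 1. Stack: [1]
LOAD_CONST → push 2. Stack: [1, 2]
COMPARE_OP bool(<) → 1 vs 2 = True. Stack: [True]
POP_JUMP_IF_FALSE → pop True; no jump. Stack: []
LOAD_FAST_LOAD_FAST t,a → push 12,-12. Stack: [12, -12]
BINARY_OP - → 12 - -12 = 24. Stack: [24]
STORE_FAST t → t=24. Stack: []
LOAD_FAST i → push 1. Stack: [1]
LOAD_CONST → push 1. Stack: [1, 1]
BINARY_OP + → 1 + 1 = 2. Stack: [2]
STORE_FAST i → i=2. Stack: []
LOAD_FAST i → push 2. Stack: [2]
LOAD_CONST → push 2. Stack: [2, 2]
COMPARE_OP bool(<) → 2 vs 2 = False. Stack: [False]
POP_JUMP_IF_FALSE → pop False; jump. Stack: []
LOAD_FAST t → push 24. Stack: [24]
RETURN_VALUE → return 24.

24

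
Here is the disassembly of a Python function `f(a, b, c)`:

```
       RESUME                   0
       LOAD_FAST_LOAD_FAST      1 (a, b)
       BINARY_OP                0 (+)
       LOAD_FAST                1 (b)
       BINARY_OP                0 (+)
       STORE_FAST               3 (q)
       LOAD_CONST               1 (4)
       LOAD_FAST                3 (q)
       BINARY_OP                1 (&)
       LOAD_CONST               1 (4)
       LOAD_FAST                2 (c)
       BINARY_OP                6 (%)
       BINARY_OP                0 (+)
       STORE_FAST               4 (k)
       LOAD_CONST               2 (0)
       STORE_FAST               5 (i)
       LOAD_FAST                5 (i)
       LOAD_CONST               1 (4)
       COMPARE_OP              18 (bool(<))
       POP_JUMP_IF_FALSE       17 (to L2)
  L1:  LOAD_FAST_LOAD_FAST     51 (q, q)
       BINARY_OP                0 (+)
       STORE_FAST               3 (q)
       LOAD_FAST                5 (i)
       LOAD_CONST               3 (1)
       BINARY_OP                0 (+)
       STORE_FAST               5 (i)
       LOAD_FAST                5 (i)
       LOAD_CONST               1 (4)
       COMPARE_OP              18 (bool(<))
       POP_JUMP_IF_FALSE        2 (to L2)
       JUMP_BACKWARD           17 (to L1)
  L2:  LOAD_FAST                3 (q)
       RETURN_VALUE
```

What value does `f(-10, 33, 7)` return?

LOAD_FAST_LOAD_FAST a,b → push -10,33
BINARY_OP + → -10 + 33 = 23
LOAD_FAST b → push 33
BINARY_OP + → 23 + 33 = 56
STORE_FAST q → q=56
LOAD_CONST → push 4
LOAD_FAST q → push 56
BINARY_OP & → 4 & 56 = 0
LOAD_CONST → push 4
LOAD_FAST c → push 7
BINARY_OP % → 4 % 7 = 4
BINARY_OP + → 0 + 4 = 4
STORE_FAST k → k=4
LOAD_CONST → push 0
STORE_FAST i → i=0
LOAD_FAST i → push 0
LOAD_CONST → push 4
COMPARE_OP bool(<) → 0 vs 4 = True
POP_JUMP_IF_FALSE → pop True; no jump
LOAD_FAST_LOAD_FAST q,q → push 56,56
BINARY_OP + → 56 + 56 = 112
STORE_FAST q → q=112
LOAD_FAST i → push 0
LOAD_CONST → push 1
BINARY_OP + → 0 + 1 = 1
STORE_FAST i → i=1
LOAD_FAST i → push 1
LOAD_CONST → push 4
COMPARE_OP bool(<) → 1 vs 4 = True
POP_JUMP_IF_FALSE → pop True; no jump
LOAD_FAST_LOAD_FAST q,q → push 112,112
BINARY_OP + → 112 + 112 = 224
STORE_FAST q → q=224
LOAD_FAST i → push 1
LOAD_CONST → push 1
BINARY_OP + → 1 + 1 = 2
STORE_FAST i → i=2
LOAD_FAST i → push 2
LOAD_CONST → push 4
COMPARE_OP bool(<) → 2 vs 4 = True
POP_JUMP_IF_FALSE → pop True; no jump
LOAD_FAST_LOAD_FAST q,q → push 224,224
BINARY_OP + → 224 + 224 = 448
STORE_FAST q → q=448
LOAD_FAST i → push 2
LOAD_CONST → push 1
BINARY_OP + → 2 + 1 = 3
STORE_FAST i → i=3
LOAD_FAST i → push 3
LOAD_CONST → push 4
COMPARE_OP bool(<) → 3 vs 4 = True
POP_JUMP_IF_FALSE → pop True; no jump
LOAD_FAST_LOAD_FAST q,q → push 448,448
BINARY_OP + → 448 + 448 = 896
STORE_FAST q → q=896
LOAD_FAST i → push 3
LOAD_CONST → push 1
BINARY_OP + → 3 + 1 = 4
STORE_FAST i → i=4
LOAD_FAST i → push 4
LOAD_CONST → push 4
COMPARE_OP bool(<) → 4 vs 4 = False
POP_JUMP_IF_FALSE → pop False; jump
LOAD_FAST q → push 896
RETURN_VALUE → return 896.

896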